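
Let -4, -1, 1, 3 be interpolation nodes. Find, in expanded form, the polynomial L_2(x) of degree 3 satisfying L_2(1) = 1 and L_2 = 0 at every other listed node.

L_2(x) = (x + 4)(x + 1)(x - 3) / [(5)·(2)·(-2)]
       = (x^3 + 2x^2 - 11x - 12) / (-20)

L_2(x) = -(1/20)x^3 - (1/10)x^2 + (11/20)x + 3/5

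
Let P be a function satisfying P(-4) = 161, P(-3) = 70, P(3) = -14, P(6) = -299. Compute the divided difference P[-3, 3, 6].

-9

P[-3,3] = (-14 - 70) / (3 - (-3)) = -14
P[3,6] = (-299 - (-14)) / (6 - 3) = -95
P[-3,3,6] = (-95 - (-14)) / (6 - (-3)) = -9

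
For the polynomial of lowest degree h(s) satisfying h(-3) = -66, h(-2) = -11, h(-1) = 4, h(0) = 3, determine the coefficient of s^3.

Build the Lagrange basis polynomials:
L_0(s) = (s + 2)(s + 1)s / [-6] = -(1/6)s^3 - (1/2)s^2 - (1/3)s
L_1(s) = (s + 3)(s + 1)s / [2] = (1/2)s^3 + 2s^2 + (3/2)s
L_2(s) = (s + 3)(s + 2)s / [-2] = -(1/2)s^3 - (5/2)s^2 - 3s
L_3(s) = (s + 3)(s + 2)(s + 1) / [6] = (1/6)s^3 + s^2 + (11/6)s + 1
h(s) = (-66)·L_0 + (-11)·L_1 + 4·L_2 + 3·L_3
Only the coefficient of s^3 is needed; take it from each L_i and combine:
(-66)·(-1/6) + (-11)·(1/2) + 4·(-1/2) + 3·(1/6) = 4

4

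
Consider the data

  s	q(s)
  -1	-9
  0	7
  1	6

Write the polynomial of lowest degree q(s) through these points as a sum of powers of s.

q(s) = -(17/2)s^2 + (15/2)s + 7

L_0(s) = s(s - 1) / [2] = (1/2)s^2 - (1/2)s
L_1(s) = (s + 1)(s - 1) / [-1] = -s^2 + 1
L_2(s) = (s + 1)s / [2] = (1/2)s^2 + (1/2)s
q(s) = (-9)·L_0 + 7·L_1 + 6·L_2
  (-9)·L_0(s) = -(9/2)s^2 + (9/2)s
  7·L_1(s) = -7s^2 + 7
  6·L_2(s) = 3s^2 + 3s
Adding term by term: -(17/2)s^2 + (15/2)s + 7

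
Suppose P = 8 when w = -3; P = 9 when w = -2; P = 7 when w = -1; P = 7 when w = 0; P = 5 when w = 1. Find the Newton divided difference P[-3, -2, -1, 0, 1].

P[-3,-2] = (9 - 8) / (-2 - (-3)) = 1
P[-2,-1] = (7 - 9) / (-1 - (-2)) = -2
P[-1,0] = (7 - 7) / (0 - (-1)) = 0
P[0,1] = (5 - 7) / (1 - 0) = -2
P[-3,-2,-1] = (-2 - 1) / (-1 - (-3)) = -3/2
P[-2,-1,0] = (0 - (-2)) / (0 - (-2)) = 1
P[-1,0,1] = (-2 - 0) / (1 - (-1)) = -1
P[-3,-2,-1,0] = (1 - (-3/2)) / (0 - (-3)) = 5/6
P[-2,-1,0,1] = (-1 - 1) / (1 - (-2)) = -2/3
P[-3,-2,-1,0,1] = (-2/3 - 5/6) / (1 - (-3)) = -3/8

-3/8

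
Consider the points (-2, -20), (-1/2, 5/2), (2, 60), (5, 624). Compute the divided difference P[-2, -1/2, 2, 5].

4

P[-2,-1/2] = (5/2 - (-20)) / (-1/2 - (-2)) = 15
P[-1/2,2] = (60 - 5/2) / (2 - (-1/2)) = 23
P[2,5] = (624 - 60) / (5 - 2) = 188
P[-2,-1/2,2] = (23 - 15) / (2 - (-2)) = 2
P[-1/2,2,5] = (188 - 23) / (5 - (-1/2)) = 30
P[-2,-1/2,2,5] = (30 - 2) / (5 - (-2)) = 4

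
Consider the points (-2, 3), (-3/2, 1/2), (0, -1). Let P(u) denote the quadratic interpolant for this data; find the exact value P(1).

3

Evaluate each Lagrange basis at u = 1:
L_0(1) = (5/2)·(1)/[(-1/2)·(-2)] = 5/2
L_1(1) = (3)·(1)/[(1/2)·(-3/2)] = -4
L_2(1) = (3)·(5/2)/[(2)·(3/2)] = 5/2
Sum: 3·(5/2) + 1/2·(-4) + (-1)·(5/2) = 3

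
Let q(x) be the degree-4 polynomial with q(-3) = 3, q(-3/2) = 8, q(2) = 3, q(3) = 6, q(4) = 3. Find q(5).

-11213/693

Evaluate each Lagrange basis at x = 5:
L_0(5) = (13/2)·(3)·(2)·(1)/[(-3/2)·(-5)·(-6)·(-7)] = 13/105
L_1(5) = (8)·(3)·(2)·(1)/[(3/2)·(-7/2)·(-9/2)·(-11/2)] = -256/693
L_2(5) = (8)·(13/2)·(2)·(1)/[(5)·(7/2)·(-1)·(-2)] = 104/35
L_3(5) = (8)·(13/2)·(3)·(1)/[(6)·(9/2)·(1)·(-1)] = -52/9
L_4(5) = (8)·(13/2)·(3)·(2)/[(7)·(11/2)·(2)·(1)] = 312/77
Sum: 3·(13/105) + 8·(-256/693) + 3·(104/35) + 6·(-52/9) + 3·(312/77) = -11213/693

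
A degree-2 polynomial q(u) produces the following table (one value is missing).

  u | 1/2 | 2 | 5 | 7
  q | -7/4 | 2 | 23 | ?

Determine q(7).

47

The 3 known values determine q uniquely (degree ≤ 2).
L_0(7) = (5)·(2)/[(-3/2)·(-9/2)] = 40/27
L_1(7) = (13/2)·(2)/[(3/2)·(-3)] = -26/9
L_2(7) = (13/2)·(5)/[(9/2)·(3)] = 65/27
Sum: (-7/4)·(40/27) + 2·(-26/9) + 23·(65/27) = 47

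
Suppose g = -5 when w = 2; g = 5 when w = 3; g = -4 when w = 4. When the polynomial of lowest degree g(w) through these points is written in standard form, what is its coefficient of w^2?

-19/2

The leading coefficient equals the top divided difference g[2,3,4].
g[2,3] = (5 - (-5)) / (3 - 2) = 10
g[3,4] = (-4 - 5) / (4 - 3) = -9
g[2,3,4] = (-9 - 10) / (4 - 2) = -19/2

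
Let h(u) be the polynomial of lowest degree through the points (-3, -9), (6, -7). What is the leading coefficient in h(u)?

2/9

L_0(u) = (u - 6) / [-9] = -(1/9)u + 2/3
L_1(u) = (u + 3) / [9] = (1/9)u + 1/3
h(u) = (-9)·L_0 + (-7)·L_1
Only the coefficient of u is needed; take it from each L_i and combine:
(-9)·(-1/9) + (-7)·(1/9) = 2/9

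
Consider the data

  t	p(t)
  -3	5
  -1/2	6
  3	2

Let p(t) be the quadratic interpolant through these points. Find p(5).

-109/35

Evaluate each Lagrange basis at t = 5:
L_0(5) = (11/2)·(2)/[(-5/2)·(-6)] = 11/15
L_1(5) = (8)·(2)/[(5/2)·(-7/2)] = -64/35
L_2(5) = (8)·(11/2)/[(6)·(7/2)] = 44/21
Sum: 5·(11/15) + 6·(-64/35) + 2·(44/21) = -109/35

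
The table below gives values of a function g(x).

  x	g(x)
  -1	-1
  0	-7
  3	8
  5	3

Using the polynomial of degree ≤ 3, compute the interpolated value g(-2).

211/12

L_0(-2) = (-2)·(-5)·(-7)/[(-1)·(-4)·(-6)] = 35/12
L_1(-2) = (-1)·(-5)·(-7)/[(1)·(-3)·(-5)] = -7/3
L_2(-2) = (-1)·(-2)·(-7)/[(4)·(3)·(-2)] = 7/12
L_3(-2) = (-1)·(-2)·(-5)/[(6)·(5)·(2)] = -1/6
Sum: (-1)·(35/12) + (-7)·(-7/3) + 8·(7/12) + 3·(-1/6) = 211/12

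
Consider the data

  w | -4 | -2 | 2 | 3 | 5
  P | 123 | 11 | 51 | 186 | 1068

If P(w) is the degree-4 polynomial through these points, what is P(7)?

3566

L_0(7) = (9)·(5)·(4)·(2)/[(-2)·(-6)·(-7)·(-9)] = 10/21
L_1(7) = (11)·(5)·(4)·(2)/[(2)·(-4)·(-5)·(-7)] = -11/7
L_2(7) = (11)·(9)·(4)·(2)/[(6)·(4)·(-1)·(-3)] = 11
L_3(7) = (11)·(9)·(5)·(2)/[(7)·(5)·(1)·(-2)] = -99/7
L_4(7) = (11)·(9)·(5)·(4)/[(9)·(7)·(3)·(2)] = 110/21
Sum: 123·(10/21) + 11·(-11/7) + 51·(11) + 186·(-99/7) + 1068·(110/21) = 3566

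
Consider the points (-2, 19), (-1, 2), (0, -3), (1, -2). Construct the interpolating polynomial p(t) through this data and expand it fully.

p(t) = -t^3 + 3t^2 - t - 3

Build the Lagrange basis polynomials:
L_0(t) = (t + 1)t(t - 1) / [-6] = -(1/6)t^3 + (1/6)t
L_1(t) = (t + 2)t(t - 1) / [2] = (1/2)t^3 + (1/2)t^2 - t
L_2(t) = (t + 2)(t + 1)(t - 1) / [-2] = -(1/2)t^3 - t^2 + (1/2)t + 1
L_3(t) = (t + 2)(t + 1)t / [6] = (1/6)t^3 + (1/2)t^2 + (1/3)t
p(t) = 19·L_0 + 2·L_1 + (-3)·L_2 + (-2)·L_3
  19·L_0(t) = -(19/6)t^3 + (19/6)t
  2·L_1(t) = t^3 + t^2 - 2t
  (-3)·L_2(t) = (3/2)t^3 + 3t^2 - (3/2)t - 3
  (-2)·L_3(t) = -(1/3)t^3 - t^2 - (2/3)t
Adding term by term: -t^3 + 3t^2 - t - 3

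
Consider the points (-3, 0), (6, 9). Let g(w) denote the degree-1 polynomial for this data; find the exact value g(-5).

-2

Evaluate each Lagrange basis at w = -5:
L_0(-5) = (-11)/[(-9)] = 11/9
L_1(-5) = (-2)/[(9)] = -2/9
Sum: 0 + 9·(-2/9) = -2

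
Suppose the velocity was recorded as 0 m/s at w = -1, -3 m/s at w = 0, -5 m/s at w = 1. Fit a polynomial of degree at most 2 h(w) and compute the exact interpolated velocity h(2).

Using Newton's divided-difference form:
h[-1,0] = (-3 - 0) / (0 - (-1)) = -3
h[0,1] = (-5 - (-3)) / (1 - 0) = -2
h[-1,0,1] = (-2 - (-3)) / (1 - (-1)) = 1/2
h(2) = 0 + (-3)·(3) + (1/2)·(3)·(2) = -6

-6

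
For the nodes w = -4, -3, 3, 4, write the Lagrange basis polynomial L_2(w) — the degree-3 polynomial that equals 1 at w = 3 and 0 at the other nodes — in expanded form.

L_2(w) = -(1/42)w^3 - (1/14)w^2 + (8/21)w + 8/7

L_2(w) = (w + 4)(w + 3)(w - 4) / [(7)·(6)·(-1)]
       = (w^3 + 3w^2 - 16w - 48) / (-42)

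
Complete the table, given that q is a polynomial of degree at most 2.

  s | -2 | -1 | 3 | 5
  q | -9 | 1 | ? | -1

The 3 known values determine q uniquely (degree ≤ 2).
L_0(3) = (4)·(-2)/[(-1)·(-7)] = -8/7
L_1(3) = (5)·(-2)/[(1)·(-6)] = 5/3
L_2(3) = (5)·(4)/[(7)·(6)] = 10/21
Sum: (-9)·(-8/7) + 1·(5/3) + (-1)·(10/21) = 241/21

241/21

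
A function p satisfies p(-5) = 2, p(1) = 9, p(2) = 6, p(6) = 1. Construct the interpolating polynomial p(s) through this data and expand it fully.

Newton's divided differences:
p[-5,1] = (9 - 2) / (1 - (-5)) = 7/6
p[1,2] = (6 - 9) / (2 - 1) = -3
p[2,6] = (1 - 6) / (6 - 2) = -5/4
p[-5,1,2] = (-3 - 7/6) / (2 - (-5)) = -25/42
p[1,2,6] = (-5/4 - (-3)) / (6 - 1) = 7/20
p[-5,1,2,6] = (7/20 - (-25/42)) / (6 - (-5)) = 397/4620
p(s) = 2 + (7/6)·(s + 5) + (-25/42)·(s + 5)(s - 1) + (397/4620)·(s + 5)(s - 1)(s - 2)
Expanding: p(s) = (397/4620)s^3 - (163/385)s^2 - (10771/4620)s + 1797/154

p(s) = (397/4620)s^3 - (163/385)s^2 - (10771/4620)s + 1797/154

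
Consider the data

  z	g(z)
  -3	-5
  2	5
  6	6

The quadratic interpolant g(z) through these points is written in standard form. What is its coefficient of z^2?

-7/36

L_0(z) = (z - 2)(z - 6) / [45] = (1/45)z^2 - (8/45)z + 4/15
L_1(z) = (z + 3)(z - 6) / [-20] = -(1/20)z^2 + (3/20)z + 9/10
L_2(z) = (z + 3)(z - 2) / [36] = (1/36)z^2 + (1/36)z - 1/6
g(z) = (-5)·L_0 + 5·L_1 + 6·L_2
Only the coefficient of z^2 is needed; take it from each L_i and combine:
(-5)·(1/45) + 5·(-1/20) + 6·(1/36) = -7/36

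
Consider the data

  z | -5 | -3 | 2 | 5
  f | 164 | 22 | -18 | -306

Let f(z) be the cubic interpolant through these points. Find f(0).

4

Evaluate each Lagrange basis at z = 0:
L_0(0) = (3)·(-2)·(-5)/[(-2)·(-7)·(-10)] = -3/14
L_1(0) = (5)·(-2)·(-5)/[(2)·(-5)·(-8)] = 5/8
L_2(0) = (5)·(3)·(-5)/[(7)·(5)·(-3)] = 5/7
L_3(0) = (5)·(3)·(-2)/[(10)·(8)·(3)] = -1/8
Sum: 164·(-3/14) + 22·(5/8) + (-18)·(5/7) + (-306)·(-1/8) = 4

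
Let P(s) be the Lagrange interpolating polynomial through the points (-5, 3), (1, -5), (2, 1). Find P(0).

-187/21

Evaluate each Lagrange basis at s = 0:
L_0(0) = (-1)·(-2)/[(-6)·(-7)] = 1/21
L_1(0) = (5)·(-2)/[(6)·(-1)] = 5/3
L_2(0) = (5)·(-1)/[(7)·(1)] = -5/7
Sum: 3·(1/21) + (-5)·(5/3) + 1·(-5/7) = -187/21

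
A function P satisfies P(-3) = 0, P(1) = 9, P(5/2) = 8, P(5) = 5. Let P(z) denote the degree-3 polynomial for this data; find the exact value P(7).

Using Newton's divided-difference form:
P[-3,1] = (9 - 0) / (1 - (-3)) = 9/4
P[1,5/2] = (8 - 9) / (5/2 - 1) = -2/3
P[5/2,5] = (5 - 8) / (5 - 5/2) = -6/5
P[-3,1,5/2] = (-2/3 - 9/4) / (5/2 - (-3)) = -35/66
P[1,5/2,5] = (-6/5 - (-2/3)) / (5 - 1) = -2/15
P[-3,1,5/2,5] = (-2/15 - (-35/66)) / (5 - (-3)) = 131/2640
P(7) = 0 + (9/4)·(10) + (-35/66)·(10)·(6) + (131/2640)·(10)·(6)·(9/2) = 359/88

359/88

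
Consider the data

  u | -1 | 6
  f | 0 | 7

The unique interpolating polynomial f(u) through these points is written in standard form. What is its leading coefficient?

1

L_0(u) = (u - 6) / [-7] = -(1/7)u + 6/7
L_1(u) = (u + 1) / [7] = (1/7)u + 1/7
f(u) = 0·L_0 + 7·L_1
Only the coefficient of u is needed; take it from each L_i and combine:
0·(-1/7) + 7·(1/7) = 1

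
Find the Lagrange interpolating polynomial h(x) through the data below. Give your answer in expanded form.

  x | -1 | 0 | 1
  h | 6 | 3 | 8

Build the Lagrange basis polynomials:
L_0(x) = x(x - 1) / [2] = (1/2)x^2 - (1/2)x
L_1(x) = (x + 1)(x - 1) / [-1] = -x^2 + 1
L_2(x) = (x + 1)x / [2] = (1/2)x^2 + (1/2)x
h(x) = 6·L_0 + 3·L_1 + 8·L_2
  6·L_0(x) = 3x^2 - 3x
  3·L_1(x) = -3x^2 + 3
  8·L_2(x) = 4x^2 + 4x
Adding term by term: 4x^2 + x + 3

h(x) = 4x^2 + x + 3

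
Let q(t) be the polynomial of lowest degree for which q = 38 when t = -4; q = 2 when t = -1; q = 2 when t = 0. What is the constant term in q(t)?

L_0(t) = (t + 1)t / [12] = (1/12)t^2 + (1/12)t
L_1(t) = (t + 4)t / [-3] = -(1/3)t^2 - (4/3)t
L_2(t) = (t + 4)(t + 1) / [4] = (1/4)t^2 + (5/4)t + 1
q(t) = 38·L_0 + 2·L_1 + 2·L_2
Only the constant term is needed; take it from each L_i and combine:
38·(0) + 2·(0) + 2·(1) = 2

2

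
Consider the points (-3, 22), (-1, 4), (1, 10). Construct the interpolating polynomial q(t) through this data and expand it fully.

Newton's divided differences:
q[-3,-1] = (4 - 22) / (-1 - (-3)) = -9
q[-1,1] = (10 - 4) / (1 - (-1)) = 3
q[-3,-1,1] = (3 - (-9)) / (1 - (-3)) = 3
q(t) = 22 + (-9)·(t + 3) + 3·(t + 3)(t + 1)
Expanding: q(t) = 3t^2 + 3t + 4

q(t) = 3t^2 + 3t + 4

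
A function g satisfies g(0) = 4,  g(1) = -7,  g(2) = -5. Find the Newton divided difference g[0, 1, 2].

13/2

g[0,1] = (-7 - 4) / (1 - 0) = -11
g[1,2] = (-5 - (-7)) / (2 - 1) = 2
g[0,1,2] = (2 - (-11)) / (2 - 0) = 13/2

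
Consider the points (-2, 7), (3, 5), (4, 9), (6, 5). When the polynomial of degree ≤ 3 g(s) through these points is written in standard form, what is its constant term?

L_0(s) = (s - 3)(s - 4)(s - 6) / [-240] = -(1/240)s^3 + (13/240)s^2 - (9/40)s + 3/10
L_1(s) = (s + 2)(s - 4)(s - 6) / [15] = (1/15)s^3 - (8/15)s^2 + (4/15)s + 16/5
L_2(s) = (s + 2)(s - 3)(s - 6) / [-12] = -(1/12)s^3 + (7/12)s^2 - 3
L_3(s) = (s + 2)(s - 3)(s - 4) / [48] = (1/48)s^3 - (5/48)s^2 - (1/24)s + 1/2
g(s) = 7·L_0 + 5·L_1 + 9·L_2 + 5·L_3
Only the constant term is needed; take it from each L_i and combine:
7·(3/10) + 5·(16/5) + 9·(-3) + 5·(1/2) = -32/5

-32/5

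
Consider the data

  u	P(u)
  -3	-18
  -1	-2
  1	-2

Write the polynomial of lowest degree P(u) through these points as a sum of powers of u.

P(u) = -2u^2

L_0(u) = (u + 1)(u - 1) / [8] = (1/8)u^2 - 1/8
L_1(u) = (u + 3)(u - 1) / [-4] = -(1/4)u^2 - (1/2)u + 3/4
L_2(u) = (u + 3)(u + 1) / [8] = (1/8)u^2 + (1/2)u + 3/8
P(u) = (-18)·L_0 + (-2)·L_1 + (-2)·L_2
  (-18)·L_0(u) = -(9/4)u^2 + 9/4
  (-2)·L_1(u) = (1/2)u^2 + u - 3/2
  (-2)·L_2(u) = -(1/4)u^2 - u - 3/4
Adding term by term: -2u^2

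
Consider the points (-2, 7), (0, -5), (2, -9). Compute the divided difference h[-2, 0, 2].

1

h[-2,0] = (-5 - 7) / (0 - (-2)) = -6
h[0,2] = (-9 - (-5)) / (2 - 0) = -2
h[-2,0,2] = (-2 - (-6)) / (2 - (-2)) = 1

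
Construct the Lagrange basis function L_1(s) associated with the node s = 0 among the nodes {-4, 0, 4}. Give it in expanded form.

L_1(s) = (s + 4)(s - 4) / [(4)·(-4)]
       = (s^2 - 16) / (-16)

L_1(s) = -(1/16)s^2 + 1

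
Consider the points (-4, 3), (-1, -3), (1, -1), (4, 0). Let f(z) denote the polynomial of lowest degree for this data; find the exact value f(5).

Evaluate each Lagrange basis at z = 5:
L_0(5) = (6)·(4)·(1)/[(-3)·(-5)·(-8)] = -1/5
L_1(5) = (9)·(4)·(1)/[(3)·(-2)·(-5)] = 6/5
L_2(5) = (9)·(6)·(1)/[(5)·(2)·(-3)] = -9/5
L_3(5) = (9)·(6)·(4)/[(8)·(5)·(3)] = 9/5
Sum: 3·(-1/5) + (-3)·(6/5) + (-1)·(-9/5) + 0 = -12/5

-12/5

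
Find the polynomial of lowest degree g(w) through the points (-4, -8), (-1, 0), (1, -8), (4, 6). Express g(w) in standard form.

g(w) = (23/60)w^3 + (1/5)w^2 - (263/60)w - 21/5

Build the Lagrange basis polynomials:
L_0(w) = (w + 1)(w - 1)(w - 4) / [-120] = -(1/120)w^3 + (1/30)w^2 + (1/120)w - 1/30
L_1(w) = (w + 4)(w - 1)(w - 4) / [30] = (1/30)w^3 - (1/30)w^2 - (8/15)w + 8/15
L_2(w) = (w + 4)(w + 1)(w - 4) / [-30] = -(1/30)w^3 - (1/30)w^2 + (8/15)w + 8/15
L_3(w) = (w + 4)(w + 1)(w - 1) / [120] = (1/120)w^3 + (1/30)w^2 - (1/120)w - 1/30
g(w) = (-8)·L_0 + 0·L_1 + (-8)·L_2 + 6·L_3
  (-8)·L_0(w) = (1/15)w^3 - (4/15)w^2 - (1/15)w + 4/15
  0·L_1(w) = 0
  (-8)·L_2(w) = (4/15)w^3 + (4/15)w^2 - (64/15)w - 64/15
  6·L_3(w) = (1/20)w^3 + (1/5)w^2 - (1/20)w - 1/5
Adding term by term: (23/60)w^3 + (1/5)w^2 - (263/60)w - 21/5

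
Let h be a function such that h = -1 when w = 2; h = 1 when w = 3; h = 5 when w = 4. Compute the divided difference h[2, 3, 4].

h[2,3] = (1 - (-1)) / (3 - 2) = 2
h[3,4] = (5 - 1) / (4 - 3) = 4
h[2,3,4] = (4 - 2) / (4 - 2) = 1

1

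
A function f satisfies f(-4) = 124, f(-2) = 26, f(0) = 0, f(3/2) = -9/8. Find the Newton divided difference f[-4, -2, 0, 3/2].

f[-4,-2] = (26 - 124) / (-2 - (-4)) = -49
f[-2,0] = (0 - 26) / (0 - (-2)) = -13
f[0,3/2] = (-9/8 - 0) / (3/2 - 0) = -3/4
f[-4,-2,0] = (-13 - (-49)) / (0 - (-4)) = 9
f[-2,0,3/2] = (-3/4 - (-13)) / (3/2 - (-2)) = 7/2
f[-4,-2,0,3/2] = (7/2 - 9) / (3/2 - (-4)) = -1

-1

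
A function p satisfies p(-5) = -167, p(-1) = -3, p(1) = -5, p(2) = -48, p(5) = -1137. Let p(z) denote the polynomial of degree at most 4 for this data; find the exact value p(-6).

Using Newton's divided-difference form:
p[-5,-1] = (-3 - (-167)) / (-1 - (-5)) = 41
p[-1,1] = (-5 - (-3)) / (1 - (-1)) = -1
p[1,2] = (-48 - (-5)) / (2 - 1) = -43
p[2,5] = (-1137 - (-48)) / (5 - 2) = -363
p[-5,-1,1] = (-1 - 41) / (1 - (-5)) = -7
p[-1,1,2] = (-43 - (-1)) / (2 - (-1)) = -14
p[1,2,5] = (-363 - (-43)) / (5 - 1) = -80
p[-5,-1,1,2] = (-14 - (-7)) / (2 - (-5)) = -1
p[-1,1,2,5] = (-80 - (-14)) / (5 - (-1)) = -11
p[-5,-1,1,2,5] = (-11 - (-1)) / (5 - (-5)) = -1
p(-6) = -167 + 41·(-1) + (-7)·(-1)·(-5) + (-1)·(-1)·(-5)·(-7) + (-1)·(-1)·(-5)·(-7)·(-8) = -488

-488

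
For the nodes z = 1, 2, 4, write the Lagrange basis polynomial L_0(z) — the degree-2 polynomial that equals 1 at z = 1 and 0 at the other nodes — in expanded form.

L_0(z) = (1/3)z^2 - 2z + 8/3

L_0(z) = (z - 2)(z - 4) / [(-1)·(-3)]
       = (z^2 - 6z + 8) / (3)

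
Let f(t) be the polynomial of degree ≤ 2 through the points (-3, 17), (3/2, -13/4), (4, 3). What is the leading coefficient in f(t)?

1

Build the Lagrange basis polynomials:
L_0(t) = (t - 3/2)(t - 4) / [63/2] = (2/63)t^2 - (11/63)t + 4/21
L_1(t) = (t + 3)(t - 4) / [-45/4] = -(4/45)t^2 + (4/45)t + 16/15
L_2(t) = (t + 3)(t - 3/2) / [35/2] = (2/35)t^2 + (3/35)t - 9/35
f(t) = 17·L_0 + (-13/4)·L_1 + 3·L_2
Only the coefficient of t^2 is needed; take it from each L_i and combine:
17·(2/63) + (-13/4)·(-4/45) + 3·(2/35) = 1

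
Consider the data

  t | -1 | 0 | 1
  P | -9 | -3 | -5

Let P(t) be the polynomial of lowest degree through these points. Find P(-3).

Using Newton's divided-difference form:
P[-1,0] = (-3 - (-9)) / (0 - (-1)) = 6
P[0,1] = (-5 - (-3)) / (1 - 0) = -2
P[-1,0,1] = (-2 - 6) / (1 - (-1)) = -4
P(-3) = -9 + 6·(-2) + (-4)·(-2)·(-3) = -45

-45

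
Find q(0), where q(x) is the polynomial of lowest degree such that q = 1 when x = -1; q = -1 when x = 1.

0

Evaluate each Lagrange basis at x = 0:
L_0(0) = (-1)/[(-2)] = 1/2
L_1(0) = (1)/[(2)] = 1/2
Sum: 1·(1/2) + (-1)·(1/2) = 0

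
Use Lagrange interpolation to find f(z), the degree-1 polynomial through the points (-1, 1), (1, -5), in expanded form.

f(z) = -3z - 2

Build the Lagrange basis polynomials:
L_0(z) = (z - 1) / [-2] = -(1/2)z + 1/2
L_1(z) = (z + 1) / [2] = (1/2)z + 1/2
f(z) = 1·L_0 + (-5)·L_1
  1·L_0(z) = -(1/2)z + 1/2
  (-5)·L_1(z) = -(5/2)z - 5/2
Adding term by term: -3z - 2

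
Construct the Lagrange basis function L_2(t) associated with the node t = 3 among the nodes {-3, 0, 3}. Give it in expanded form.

L_2(t) = (t + 3)t / [(6)·(3)]
       = (t^2 + 3t) / (18)

L_2(t) = (1/18)t^2 + (1/6)t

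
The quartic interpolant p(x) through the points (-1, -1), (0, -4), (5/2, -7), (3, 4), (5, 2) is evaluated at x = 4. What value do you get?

Evaluate each Lagrange basis at x = 4:
L_0(4) = (4)·(3/2)·(1)·(-1)/[(-1)·(-7/2)·(-4)·(-6)] = -1/14
L_1(4) = (5)·(3/2)·(1)·(-1)/[(1)·(-5/2)·(-3)·(-5)] = 1/5
L_2(4) = (5)·(4)·(1)·(-1)/[(7/2)·(5/2)·(-1/2)·(-5/2)] = -64/35
L_3(4) = (5)·(4)·(3/2)·(-1)/[(4)·(3)·(1/2)·(-2)] = 5/2
L_4(4) = (5)·(4)·(3/2)·(1)/[(6)·(5)·(5/2)·(2)] = 1/5
Sum: (-1)·(-1/14) + (-4)·(1/5) + (-7)·(-64/35) + 4·(5/2) + 2·(1/5) = 1573/70

1573/70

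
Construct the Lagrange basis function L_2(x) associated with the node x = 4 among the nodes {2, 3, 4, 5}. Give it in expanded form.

L_2(x) = -(1/2)x^3 + 5x^2 - (31/2)x + 15

L_2(x) = (x - 2)(x - 3)(x - 5) / [(2)·(1)·(-1)]
       = (x^3 - 10x^2 + 31x - 30) / (-2)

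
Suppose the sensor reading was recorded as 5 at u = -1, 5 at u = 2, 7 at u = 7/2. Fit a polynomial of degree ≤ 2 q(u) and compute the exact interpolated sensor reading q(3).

167/27

Evaluate each Lagrange basis at u = 3:
L_0(3) = (1)·(-1/2)/[(-3)·(-9/2)] = -1/27
L_1(3) = (4)·(-1/2)/[(3)·(-3/2)] = 4/9
L_2(3) = (4)·(1)/[(9/2)·(3/2)] = 16/27
Sum: 5·(-1/27) + 5·(4/9) + 7·(16/27) = 167/27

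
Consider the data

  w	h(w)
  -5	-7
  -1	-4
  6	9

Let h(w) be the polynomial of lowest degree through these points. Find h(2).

4/11

L_0(2) = (3)·(-4)/[(-4)·(-11)] = -3/11
L_1(2) = (7)·(-4)/[(4)·(-7)] = 1
L_2(2) = (7)·(3)/[(11)·(7)] = 3/11
Sum: (-7)·(-3/11) + (-4)·(1) + 9·(3/11) = 4/11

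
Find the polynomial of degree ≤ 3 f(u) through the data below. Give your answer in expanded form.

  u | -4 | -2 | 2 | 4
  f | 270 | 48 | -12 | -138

Build the Lagrange basis polynomials:
L_0(u) = (u + 2)(u - 2)(u - 4) / [-96] = -(1/96)u^3 + (1/24)u^2 + (1/24)u - 1/6
L_1(u) = (u + 4)(u - 2)(u - 4) / [48] = (1/48)u^3 - (1/24)u^2 - (1/3)u + 2/3
L_2(u) = (u + 4)(u + 2)(u - 4) / [-48] = -(1/48)u^3 - (1/24)u^2 + (1/3)u + 2/3
L_3(u) = (u + 4)(u + 2)(u - 2) / [96] = (1/96)u^3 + (1/24)u^2 - (1/24)u - 1/6
f(u) = 270·L_0 + 48·L_1 + (-12)·L_2 + (-138)·L_3
  270·L_0(u) = -(45/16)u^3 + (45/4)u^2 + (45/4)u - 45
  48·L_1(u) = u^3 - 2u^2 - 16u + 32
  (-12)·L_2(u) = (1/4)u^3 + (1/2)u^2 - 4u - 8
  (-138)·L_3(u) = -(23/16)u^3 - (23/4)u^2 + (23/4)u + 23
Adding term by term: -3u^3 + 4u^2 - 3u + 2

f(u) = -3u^3 + 4u^2 - 3u + 2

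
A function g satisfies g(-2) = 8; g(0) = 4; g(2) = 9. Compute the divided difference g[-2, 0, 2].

9/8

g[-2,0] = (4 - 8) / (0 - (-2)) = -2
g[0,2] = (9 - 4) / (2 - 0) = 5/2
g[-2,0,2] = (5/2 - (-2)) / (2 - (-2)) = 9/8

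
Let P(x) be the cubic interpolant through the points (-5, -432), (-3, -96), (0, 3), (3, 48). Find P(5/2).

Evaluate each Lagrange basis at x = 5/2:
L_0(5/2) = (11/2)·(5/2)·(-1/2)/[(-2)·(-5)·(-8)] = 11/128
L_1(5/2) = (15/2)·(5/2)·(-1/2)/[(2)·(-3)·(-6)] = -25/96
L_2(5/2) = (15/2)·(11/2)·(-1/2)/[(5)·(3)·(-3)] = 11/24
L_3(5/2) = (15/2)·(11/2)·(5/2)/[(8)·(6)·(3)] = 275/384
Sum: (-432)·(11/128) + (-96)·(-25/96) + 3·(11/24) + 48·(275/384) = 189/8

189/8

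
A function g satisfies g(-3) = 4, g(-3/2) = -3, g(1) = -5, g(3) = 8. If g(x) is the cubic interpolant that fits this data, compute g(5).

5354/135

Evaluate each Lagrange basis at x = 5:
L_0(5) = (13/2)·(4)·(2)/[(-3/2)·(-4)·(-6)] = -13/9
L_1(5) = (8)·(4)·(2)/[(3/2)·(-5/2)·(-9/2)] = 512/135
L_2(5) = (8)·(13/2)·(2)/[(4)·(5/2)·(-2)] = -26/5
L_3(5) = (8)·(13/2)·(4)/[(6)·(9/2)·(2)] = 104/27
Sum: 4·(-13/9) + (-3)·(512/135) + (-5)·(-26/5) + 8·(104/27) = 5354/135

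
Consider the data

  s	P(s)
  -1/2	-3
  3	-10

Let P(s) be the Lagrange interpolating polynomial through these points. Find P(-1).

Evaluate each Lagrange basis at s = -1:
L_0(-1) = (-4)/[(-7/2)] = 8/7
L_1(-1) = (-1/2)/[(7/2)] = -1/7
Sum: (-3)·(8/7) + (-10)·(-1/7) = -2

-2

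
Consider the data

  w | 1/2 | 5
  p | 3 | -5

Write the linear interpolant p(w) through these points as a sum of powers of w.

L_0(w) = (w - 5) / [-9/2] = -(2/9)w + 10/9
L_1(w) = (w - 1/2) / [9/2] = (2/9)w - 1/9
p(w) = 3·L_0 + (-5)·L_1
  3·L_0(w) = -(2/3)w + 10/3
  (-5)·L_1(w) = -(10/9)w + 5/9
Adding term by term: -(16/9)w + 35/9

p(w) = -(16/9)w + 35/9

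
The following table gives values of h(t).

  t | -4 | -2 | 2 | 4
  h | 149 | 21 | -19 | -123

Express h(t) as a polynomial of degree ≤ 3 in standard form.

h(t) = -2t^3 + t^2 - 2t - 3

Build the Lagrange basis polynomials:
L_0(t) = (t + 2)(t - 2)(t - 4) / [-96] = -(1/96)t^3 + (1/24)t^2 + (1/24)t - 1/6
L_1(t) = (t + 4)(t - 2)(t - 4) / [48] = (1/48)t^3 - (1/24)t^2 - (1/3)t + 2/3
L_2(t) = (t + 4)(t + 2)(t - 4) / [-48] = -(1/48)t^3 - (1/24)t^2 + (1/3)t + 2/3
L_3(t) = (t + 4)(t + 2)(t - 2) / [96] = (1/96)t^3 + (1/24)t^2 - (1/24)t - 1/6
h(t) = 149·L_0 + 21·L_1 + (-19)·L_2 + (-123)·L_3
  149·L_0(t) = -(149/96)t^3 + (149/24)t^2 + (149/24)t - 149/6
  21·L_1(t) = (7/16)t^3 - (7/8)t^2 - 7t + 14
  (-19)·L_2(t) = (19/48)t^3 + (19/24)t^2 - (19/3)t - 38/3
  (-123)·L_3(t) = -(41/32)t^3 - (41/8)t^2 + (41/8)t + 41/2
Adding term by term: -2t^3 + t^2 - 2t - 3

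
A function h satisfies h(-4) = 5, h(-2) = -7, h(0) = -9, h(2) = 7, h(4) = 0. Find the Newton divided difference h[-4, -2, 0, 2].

h[-4,-2] = (-7 - 5) / (-2 - (-4)) = -6
h[-2,0] = (-9 - (-7)) / (0 - (-2)) = -1
h[0,2] = (7 - (-9)) / (2 - 0) = 8
h[-4,-2,0] = (-1 - (-6)) / (0 - (-4)) = 5/4
h[-2,0,2] = (8 - (-1)) / (2 - (-2)) = 9/4
h[-4,-2,0,2] = (9/4 - 5/4) / (2 - (-4)) = 1/6

1/6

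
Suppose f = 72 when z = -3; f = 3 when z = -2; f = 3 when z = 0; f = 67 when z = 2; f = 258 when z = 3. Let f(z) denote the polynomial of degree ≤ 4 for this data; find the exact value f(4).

Using Newton's divided-difference form:
f[-3,-2] = (3 - 72) / (-2 - (-3)) = -69
f[-2,0] = (3 - 3) / (0 - (-2)) = 0
f[0,2] = (67 - 3) / (2 - 0) = 32
f[2,3] = (258 - 67) / (3 - 2) = 191
f[-3,-2,0] = (0 - (-69)) / (0 - (-3)) = 23
f[-2,0,2] = (32 - 0) / (2 - (-2)) = 8
f[0,2,3] = (191 - 32) / (3 - 0) = 53
f[-3,-2,0,2] = (8 - 23) / (2 - (-3)) = -3
f[-2,0,2,3] = (53 - 8) / (3 - (-2)) = 9
f[-3,-2,0,2,3] = (9 - (-3)) / (3 - (-3)) = 2
f(4) = 72 + (-69)·(7) + 23·(7)·(6) + (-3)·(7)·(6)·(4) + 2·(7)·(6)·(4)·(2) = 723

723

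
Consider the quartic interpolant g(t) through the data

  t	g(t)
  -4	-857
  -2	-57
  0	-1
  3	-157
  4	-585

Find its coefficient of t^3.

2

Build the Lagrange basis polynomials:
L_0(t) = (t + 2)t(t - 3)(t - 4) / [448] = (1/448)t^4 - (5/448)t^3 - (1/224)t^2 + (3/56)t
L_1(t) = (t + 4)t(t - 3)(t - 4) / [-120] = -(1/120)t^4 + (1/40)t^3 + (2/15)t^2 - (2/5)t
L_2(t) = (t + 4)(t + 2)(t - 3)(t - 4) / [96] = (1/96)t^4 - (1/96)t^3 - (11/48)t^2 + (1/6)t + 1
L_3(t) = (t + 4)(t + 2)t(t - 4) / [-105] = -(1/105)t^4 - (2/105)t^3 + (16/105)t^2 + (32/105)t
L_4(t) = (t + 4)(t + 2)t(t - 3) / [192] = (1/192)t^4 + (1/64)t^3 - (5/96)t^2 - (1/8)t
g(t) = (-857)·L_0 + (-57)·L_1 + (-1)·L_2 + (-157)·L_3 + (-585)·L_4
Only the coefficient of t^3 is needed; take it from each L_i and combine:
(-857)·(-5/448) + (-57)·(1/40) + (-1)·(-1/96) + (-157)·(-2/105) + (-585)·(1/64) = 2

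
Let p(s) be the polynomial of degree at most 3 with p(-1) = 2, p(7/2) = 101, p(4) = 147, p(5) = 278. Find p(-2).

Evaluate each Lagrange basis at s = -2:
L_0(-2) = (-11/2)·(-6)·(-7)/[(-9/2)·(-5)·(-6)] = 77/45
L_1(-2) = (-1)·(-6)·(-7)/[(9/2)·(-1/2)·(-3/2)] = -112/9
L_2(-2) = (-1)·(-11/2)·(-7)/[(5)·(1/2)·(-1)] = 77/5
L_3(-2) = (-1)·(-11/2)·(-6)/[(6)·(3/2)·(1)] = -11/3
Sum: 2·(77/45) + 101·(-112/9) + 147·(77/5) + 278·(-11/3) = -9

-9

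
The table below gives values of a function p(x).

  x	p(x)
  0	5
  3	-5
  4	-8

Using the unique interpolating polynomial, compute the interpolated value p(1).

3/2

Using Newton's divided-difference form:
p[0,3] = (-5 - 5) / (3 - 0) = -10/3
p[3,4] = (-8 - (-5)) / (4 - 3) = -3
p[0,3,4] = (-3 - (-10/3)) / (4 - 0) = 1/12
p(1) = 5 + (-10/3)·(1) + (1/12)·(1)·(-2) = 3/2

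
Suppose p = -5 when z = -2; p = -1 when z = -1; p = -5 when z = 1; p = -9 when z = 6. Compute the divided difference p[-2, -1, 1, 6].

19/70

p[-2,-1] = (-1 - (-5)) / (-1 - (-2)) = 4
p[-1,1] = (-5 - (-1)) / (1 - (-1)) = -2
p[1,6] = (-9 - (-5)) / (6 - 1) = -4/5
p[-2,-1,1] = (-2 - 4) / (1 - (-2)) = -2
p[-1,1,6] = (-4/5 - (-2)) / (6 - (-1)) = 6/35
p[-2,-1,1,6] = (6/35 - (-2)) / (6 - (-2)) = 19/70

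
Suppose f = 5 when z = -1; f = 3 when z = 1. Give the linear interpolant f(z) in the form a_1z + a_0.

f(z) = -z + 4

L_0(z) = (z - 1) / [-2] = -(1/2)z + 1/2
L_1(z) = (z + 1) / [2] = (1/2)z + 1/2
f(z) = 5·L_0 + 3·L_1
  5·L_0(z) = -(5/2)z + 5/2
  3·L_1(z) = (3/2)z + 3/2
Adding term by term: -z + 4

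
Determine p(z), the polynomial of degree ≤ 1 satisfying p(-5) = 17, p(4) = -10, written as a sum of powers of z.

L_0(z) = (z - 4) / [-9] = -(1/9)z + 4/9
L_1(z) = (z + 5) / [9] = (1/9)z + 5/9
p(z) = 17·L_0 + (-10)·L_1
  17·L_0(z) = -(17/9)z + 68/9
  (-10)·L_1(z) = -(10/9)z - 50/9
Adding term by term: -3z + 2

p(z) = -3z + 2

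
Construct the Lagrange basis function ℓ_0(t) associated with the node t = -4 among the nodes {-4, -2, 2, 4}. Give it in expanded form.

ℓ_0(t) = (t + 2)(t - 2)(t - 4) / [(-2)·(-6)·(-8)]
       = (t^3 - 4t^2 - 4t + 16) / (-96)

ℓ_0(t) = -(1/96)t^3 + (1/24)t^2 + (1/24)t - 1/6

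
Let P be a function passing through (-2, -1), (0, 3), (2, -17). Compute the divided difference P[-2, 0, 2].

-3

P[-2,0] = (3 - (-1)) / (0 - (-2)) = 2
P[0,2] = (-17 - 3) / (2 - 0) = -10
P[-2,0,2] = (-10 - 2) / (2 - (-2)) = -3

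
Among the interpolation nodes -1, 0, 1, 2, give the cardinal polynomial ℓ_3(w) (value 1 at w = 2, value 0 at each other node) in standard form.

ℓ_3(w) = (1/6)w^3 - (1/6)w

ℓ_3(w) = (w + 1)w(w - 1) / [(3)·(2)·(1)]
       = (w^3 - w) / (6)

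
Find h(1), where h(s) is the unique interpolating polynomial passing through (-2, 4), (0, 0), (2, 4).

1

Evaluate each Lagrange basis at s = 1:
L_0(1) = (1)·(-1)/[(-2)·(-4)] = -1/8
L_1(1) = (3)·(-1)/[(2)·(-2)] = 3/4
L_2(1) = (3)·(1)/[(4)·(2)] = 3/8
Sum: 4·(-1/8) + 0 + 4·(3/8) = 1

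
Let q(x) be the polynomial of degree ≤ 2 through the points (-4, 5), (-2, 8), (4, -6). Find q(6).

-55/3

L_0(6) = (8)·(2)/[(-2)·(-8)] = 1
L_1(6) = (10)·(2)/[(2)·(-6)] = -5/3
L_2(6) = (10)·(8)/[(8)·(6)] = 5/3
Sum: 5·(1) + 8·(-5/3) + (-6)·(5/3) = -55/3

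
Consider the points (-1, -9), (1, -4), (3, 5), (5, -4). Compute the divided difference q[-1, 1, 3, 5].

-11/24

q[-1,1] = (-4 - (-9)) / (1 - (-1)) = 5/2
q[1,3] = (5 - (-4)) / (3 - 1) = 9/2
q[3,5] = (-4 - 5) / (5 - 3) = -9/2
q[-1,1,3] = (9/2 - 5/2) / (3 - (-1)) = 1/2
q[1,3,5] = (-9/2 - 9/2) / (5 - 1) = -9/4
q[-1,1,3,5] = (-9/4 - 1/2) / (5 - (-1)) = -11/24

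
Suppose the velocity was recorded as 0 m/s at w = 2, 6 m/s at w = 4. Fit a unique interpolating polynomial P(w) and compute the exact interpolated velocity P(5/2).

3/2

L_0(5/2) = (-3/2)/[(-2)] = 3/4
L_1(5/2) = (1/2)/[(2)] = 1/4
Sum: 0 + 6·(1/4) = 3/2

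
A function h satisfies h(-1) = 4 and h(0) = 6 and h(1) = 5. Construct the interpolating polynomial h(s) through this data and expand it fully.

Build the Lagrange basis polynomials:
L_0(s) = s(s - 1) / [2] = (1/2)s^2 - (1/2)s
L_1(s) = (s + 1)(s - 1) / [-1] = -s^2 + 1
L_2(s) = (s + 1)s / [2] = (1/2)s^2 + (1/2)s
h(s) = 4·L_0 + 6·L_1 + 5·L_2
  4·L_0(s) = 2s^2 - 2s
  6·L_1(s) = -6s^2 + 6
  5·L_2(s) = (5/2)s^2 + (5/2)s
Adding term by term: -(3/2)s^2 + (1/2)s + 6

h(s) = -(3/2)s^2 + (1/2)s + 6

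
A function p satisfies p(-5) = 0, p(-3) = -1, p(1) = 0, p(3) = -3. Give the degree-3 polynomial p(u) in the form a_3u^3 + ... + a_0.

Build the Lagrange basis polynomials:
L_0(u) = (u + 3)(u - 1)(u - 3) / [-96] = -(1/96)u^3 + (1/96)u^2 + (3/32)u - 3/32
L_1(u) = (u + 5)(u - 1)(u - 3) / [48] = (1/48)u^3 + (1/48)u^2 - (17/48)u + 5/16
L_2(u) = (u + 5)(u + 3)(u - 3) / [-48] = -(1/48)u^3 - (5/48)u^2 + (3/16)u + 15/16
L_3(u) = (u + 5)(u + 3)(u - 1) / [96] = (1/96)u^3 + (7/96)u^2 + (7/96)u - 5/32
p(u) = 0·L_0 + (-1)·L_1 + 0·L_2 + (-3)·L_3
  0·L_0(u) = 0
  (-1)·L_1(u) = -(1/48)u^3 - (1/48)u^2 + (17/48)u - 5/16
  0·L_2(u) = 0
  (-3)·L_3(u) = -(1/32)u^3 - (7/32)u^2 - (7/32)u + 15/32
Adding term by term: -(5/96)u^3 - (23/96)u^2 + (13/96)u + 5/32

p(u) = -(5/96)u^3 - (23/96)u^2 + (13/96)u + 5/32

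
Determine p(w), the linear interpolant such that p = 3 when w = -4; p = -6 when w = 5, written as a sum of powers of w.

L_0(w) = (w - 5) / [-9] = -(1/9)w + 5/9
L_1(w) = (w + 4) / [9] = (1/9)w + 4/9
p(w) = 3·L_0 + (-6)·L_1
  3·L_0(w) = -(1/3)w + 5/3
  (-6)·L_1(w) = -(2/3)w - 8/3
Adding term by term: -w - 1

p(w) = -w - 1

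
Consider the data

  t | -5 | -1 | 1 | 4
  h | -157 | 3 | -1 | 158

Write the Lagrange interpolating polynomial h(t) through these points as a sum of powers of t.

Build the Lagrange basis polynomials:
L_0(t) = (t + 1)(t - 1)(t - 4) / [-216] = -(1/216)t^3 + (1/54)t^2 + (1/216)t - 1/54
L_1(t) = (t + 5)(t - 1)(t - 4) / [40] = (1/40)t^3 - (21/40)t + 1/2
L_2(t) = (t + 5)(t + 1)(t - 4) / [-36] = -(1/36)t^3 - (1/18)t^2 + (19/36)t + 5/9
L_3(t) = (t + 5)(t + 1)(t - 1) / [135] = (1/135)t^3 + (1/27)t^2 - (1/135)t - 1/27
h(t) = (-157)·L_0 + 3·L_1 + (-1)·L_2 + 158·L_3
  (-157)·L_0(t) = (157/216)t^3 - (157/54)t^2 - (157/216)t + 157/54
  3·L_1(t) = (3/40)t^3 - (63/40)t + 3/2
  (-1)·L_2(t) = (1/36)t^3 + (1/18)t^2 - (19/36)t - 5/9
  158·L_3(t) = (158/135)t^3 + (158/27)t^2 - (158/135)t - 158/27
Adding term by term: 2t^3 + 3t^2 - 4t - 2

h(t) = 2t^3 + 3t^2 - 4t - 2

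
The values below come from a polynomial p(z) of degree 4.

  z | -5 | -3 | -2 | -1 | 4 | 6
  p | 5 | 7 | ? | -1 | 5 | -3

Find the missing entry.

The 5 known values determine p uniquely (degree ≤ 4).
L_0(-2) = (1)·(-1)·(-6)·(-8)/[(-2)·(-4)·(-9)·(-11)] = -2/33
L_1(-2) = (3)·(-1)·(-6)·(-8)/[(2)·(-2)·(-7)·(-9)] = 4/7
L_2(-2) = (3)·(1)·(-6)·(-8)/[(4)·(2)·(-5)·(-7)] = 18/35
L_3(-2) = (3)·(1)·(-1)·(-8)/[(9)·(7)·(5)·(-2)] = -4/105
L_4(-2) = (3)·(1)·(-1)·(-6)/[(11)·(9)·(7)·(2)] = 1/77
Sum: 5·(-2/33) + 7·(4/7) + (-1)·(18/35) + 5·(-4/105) + (-3)·(1/77) = 1137/385

1137/385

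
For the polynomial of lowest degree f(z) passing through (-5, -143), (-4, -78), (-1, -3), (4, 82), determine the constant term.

2

L_0(z) = (z + 4)(z + 1)(z - 4) / [-36] = -(1/36)z^3 - (1/36)z^2 + (4/9)z + 4/9
L_1(z) = (z + 5)(z + 1)(z - 4) / [24] = (1/24)z^3 + (1/12)z^2 - (19/24)z - 5/6
L_2(z) = (z + 5)(z + 4)(z - 4) / [-60] = -(1/60)z^3 - (1/12)z^2 + (4/15)z + 4/3
L_3(z) = (z + 5)(z + 4)(z + 1) / [360] = (1/360)z^3 + (1/36)z^2 + (29/360)z + 1/18
f(z) = (-143)·L_0 + (-78)·L_1 + (-3)·L_2 + 82·L_3
Only the constant term is needed; take it from each L_i and combine:
(-143)·(4/9) + (-78)·(-5/6) + (-3)·(4/3) + 82·(1/18) = 2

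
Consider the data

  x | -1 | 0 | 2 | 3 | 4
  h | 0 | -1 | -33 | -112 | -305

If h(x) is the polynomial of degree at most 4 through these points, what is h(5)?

Evaluate each Lagrange basis at x = 5:
L_0(5) = (5)·(3)·(2)·(1)/[(-1)·(-3)·(-4)·(-5)] = 1/2
L_1(5) = (6)·(3)·(2)·(1)/[(1)·(-2)·(-3)·(-4)] = -3/2
L_2(5) = (6)·(5)·(2)·(1)/[(3)·(2)·(-1)·(-2)] = 5
L_3(5) = (6)·(5)·(3)·(1)/[(4)·(3)·(1)·(-1)] = -15/2
L_4(5) = (6)·(5)·(3)·(2)/[(5)·(4)·(2)·(1)] = 9/2
Sum: 0 + (-1)·(-3/2) + (-33)·(5) + (-112)·(-15/2) + (-305)·(9/2) = -696

-696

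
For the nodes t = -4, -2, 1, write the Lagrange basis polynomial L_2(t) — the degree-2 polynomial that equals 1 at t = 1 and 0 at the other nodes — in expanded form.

L_2(t) = (t + 4)(t + 2) / [(5)·(3)]
       = (t^2 + 6t + 8) / (15)

L_2(t) = (1/15)t^2 + (2/5)t + 8/15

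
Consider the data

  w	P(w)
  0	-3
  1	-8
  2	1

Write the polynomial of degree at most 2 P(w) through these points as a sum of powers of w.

P(w) = 7w^2 - 12w - 3

Newton's divided differences:
P[0,1] = (-8 - (-3)) / (1 - 0) = -5
P[1,2] = (1 - (-8)) / (2 - 1) = 9
P[0,1,2] = (9 - (-5)) / (2 - 0) = 7
P(w) = -3 + (-5)·w + 7·w(w - 1)
Expanding: P(w) = 7w^2 - 12w - 3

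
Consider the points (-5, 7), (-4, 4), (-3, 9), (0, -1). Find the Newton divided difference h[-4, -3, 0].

-25/12

h[-4,-3] = (9 - 4) / (-3 - (-4)) = 5
h[-3,0] = (-1 - 9) / (0 - (-3)) = -10/3
h[-4,-3,0] = (-10/3 - 5) / (0 - (-4)) = -25/12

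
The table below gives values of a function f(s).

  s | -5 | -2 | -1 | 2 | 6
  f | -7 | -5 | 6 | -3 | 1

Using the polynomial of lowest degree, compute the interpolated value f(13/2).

L_0(13/2) = (17/2)·(15/2)·(9/2)·(1/2)/[(-3)·(-4)·(-7)·(-11)] = 765/4928
L_1(13/2) = (23/2)·(15/2)·(9/2)·(1/2)/[(3)·(-1)·(-4)·(-8)] = -1035/512
L_2(13/2) = (23/2)·(17/2)·(9/2)·(1/2)/[(4)·(1)·(-3)·(-7)] = 1173/448
L_3(13/2) = (23/2)·(17/2)·(15/2)·(1/2)/[(7)·(4)·(3)·(-4)] = -1955/1792
L_4(13/2) = (23/2)·(17/2)·(15/2)·(9/2)/[(11)·(8)·(7)·(4)] = 52785/39424
Sum: (-7)·(765/4928) + (-5)·(-1035/512) + 6·(1173/448) + (-3)·(-1955/1792) + 1·(52785/39424) = 578397/19712

578397/19712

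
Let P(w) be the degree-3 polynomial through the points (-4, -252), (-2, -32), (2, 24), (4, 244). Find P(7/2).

321/2

Using Newton's divided-difference form:
P[-4,-2] = (-32 - (-252)) / (-2 - (-4)) = 110
P[-2,2] = (24 - (-32)) / (2 - (-2)) = 14
P[2,4] = (244 - 24) / (4 - 2) = 110
P[-4,-2,2] = (14 - 110) / (2 - (-4)) = -16
P[-2,2,4] = (110 - 14) / (4 - (-2)) = 16
P[-4,-2,2,4] = (16 - (-16)) / (4 - (-4)) = 4
P(7/2) = -252 + 110·(15/2) + (-16)·(15/2)·(11/2) + 4·(15/2)·(11/2)·(3/2) = 321/2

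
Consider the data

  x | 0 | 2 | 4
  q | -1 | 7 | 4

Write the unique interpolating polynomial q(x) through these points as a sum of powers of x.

q(x) = -(11/8)x^2 + (27/4)x - 1

Build the Lagrange basis polynomials:
L_0(x) = (x - 2)(x - 4) / [8] = (1/8)x^2 - (3/4)x + 1
L_1(x) = x(x - 4) / [-4] = -(1/4)x^2 + x
L_2(x) = x(x - 2) / [8] = (1/8)x^2 - (1/4)x
q(x) = (-1)·L_0 + 7·L_1 + 4·L_2
  (-1)·L_0(x) = -(1/8)x^2 + (3/4)x - 1
  7·L_1(x) = -(7/4)x^2 + 7x
  4·L_2(x) = (1/2)x^2 - x
Adding term by term: -(11/8)x^2 + (27/4)x - 1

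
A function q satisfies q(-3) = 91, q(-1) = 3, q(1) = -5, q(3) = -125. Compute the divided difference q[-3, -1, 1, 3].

-4

q[-3,-1] = (3 - 91) / (-1 - (-3)) = -44
q[-1,1] = (-5 - 3) / (1 - (-1)) = -4
q[1,3] = (-125 - (-5)) / (3 - 1) = -60
q[-3,-1,1] = (-4 - (-44)) / (1 - (-3)) = 10
q[-1,1,3] = (-60 - (-4)) / (3 - (-1)) = -14
q[-3,-1,1,3] = (-14 - 10) / (3 - (-3)) = -4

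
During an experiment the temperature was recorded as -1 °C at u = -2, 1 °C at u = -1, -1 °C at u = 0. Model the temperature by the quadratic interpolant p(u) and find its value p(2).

L_0(2) = (3)·(2)/[(-1)·(-2)] = 3
L_1(2) = (4)·(2)/[(1)·(-1)] = -8
L_2(2) = (4)·(3)/[(2)·(1)] = 6
Sum: (-1)·(3) + 1·(-8) + (-1)·(6) = -17

-17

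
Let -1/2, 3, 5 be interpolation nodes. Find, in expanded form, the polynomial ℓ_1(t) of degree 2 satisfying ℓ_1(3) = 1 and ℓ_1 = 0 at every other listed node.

ℓ_1(t) = -(1/7)t^2 + (9/14)t + 5/14

ℓ_1(t) = (t + 1/2)(t - 5) / [(7/2)·(-2)]
       = (t^2 - (9/2)t - 5/2) / (-7)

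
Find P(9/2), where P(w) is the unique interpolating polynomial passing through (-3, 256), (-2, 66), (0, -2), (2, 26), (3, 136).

L_0(9/2) = (13/2)·(9/2)·(5/2)·(3/2)/[(-1)·(-3)·(-5)·(-6)] = 39/32
L_1(9/2) = (15/2)·(9/2)·(5/2)·(3/2)/[(1)·(-2)·(-4)·(-5)] = -405/128
L_2(9/2) = (15/2)·(13/2)·(5/2)·(3/2)/[(3)·(2)·(-2)·(-3)] = 325/64
L_3(9/2) = (15/2)·(13/2)·(9/2)·(3/2)/[(5)·(4)·(2)·(-1)] = -1053/128
L_4(9/2) = (15/2)·(13/2)·(9/2)·(5/2)/[(6)·(5)·(3)·(1)] = 195/32
Sum: 256·(39/32) + 66·(-405/128) + (-2)·(325/64) + 26·(-1053/128) + 136·(195/32) = 5663/8

5663/8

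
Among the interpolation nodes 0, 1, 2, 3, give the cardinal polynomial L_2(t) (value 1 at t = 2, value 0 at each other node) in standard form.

L_2(t) = -(1/2)t^3 + 2t^2 - (3/2)t

L_2(t) = t(t - 1)(t - 3) / [(2)·(1)·(-1)]
       = (t^3 - 4t^2 + 3t) / (-2)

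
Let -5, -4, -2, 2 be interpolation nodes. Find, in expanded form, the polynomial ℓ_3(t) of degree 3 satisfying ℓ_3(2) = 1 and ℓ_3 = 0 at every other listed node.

ℓ_3(t) = (t + 5)(t + 4)(t + 2) / [(7)·(6)·(4)]
       = (t^3 + 11t^2 + 38t + 40) / (168)

ℓ_3(t) = (1/168)t^3 + (11/168)t^2 + (19/84)t + 5/21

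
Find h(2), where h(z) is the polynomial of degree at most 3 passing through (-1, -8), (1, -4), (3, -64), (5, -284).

-20

Evaluate each Lagrange basis at z = 2:
L_0(2) = (1)·(-1)·(-3)/[(-2)·(-4)·(-6)] = -1/16
L_1(2) = (3)·(-1)·(-3)/[(2)·(-2)·(-4)] = 9/16
L_2(2) = (3)·(1)·(-3)/[(4)·(2)·(-2)] = 9/16
L_3(2) = (3)·(1)·(-1)/[(6)·(4)·(2)] = -1/16
Sum: (-8)·(-1/16) + (-4)·(9/16) + (-64)·(9/16) + (-284)·(-1/16) = -20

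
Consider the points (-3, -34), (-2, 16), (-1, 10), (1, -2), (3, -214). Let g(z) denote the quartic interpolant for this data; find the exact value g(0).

L_0(0) = (2)·(1)·(-1)·(-3)/[(-1)·(-2)·(-4)·(-6)] = 1/8
L_1(0) = (3)·(1)·(-1)·(-3)/[(1)·(-1)·(-3)·(-5)] = -3/5
L_2(0) = (3)·(2)·(-1)·(-3)/[(2)·(1)·(-2)·(-4)] = 9/8
L_3(0) = (3)·(2)·(1)·(-3)/[(4)·(3)·(2)·(-2)] = 3/8
L_4(0) = (3)·(2)·(1)·(-1)/[(6)·(5)·(4)·(2)] = -1/40
Sum: (-34)·(1/8) + 16·(-3/5) + 10·(9/8) + (-2)·(3/8) + (-214)·(-1/40) = 2

2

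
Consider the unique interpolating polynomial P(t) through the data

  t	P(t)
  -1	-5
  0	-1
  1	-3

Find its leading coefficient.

L_0(t) = t(t - 1) / [2] = (1/2)t^2 - (1/2)t
L_1(t) = (t + 1)(t - 1) / [-1] = -t^2 + 1
L_2(t) = (t + 1)t / [2] = (1/2)t^2 + (1/2)t
P(t) = (-5)·L_0 + (-1)·L_1 + (-3)·L_2
Only the coefficient of t^2 is needed; take it from each L_i and combine:
(-5)·(1/2) + (-1)·(-1) + (-3)·(1/2) = -3

-3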